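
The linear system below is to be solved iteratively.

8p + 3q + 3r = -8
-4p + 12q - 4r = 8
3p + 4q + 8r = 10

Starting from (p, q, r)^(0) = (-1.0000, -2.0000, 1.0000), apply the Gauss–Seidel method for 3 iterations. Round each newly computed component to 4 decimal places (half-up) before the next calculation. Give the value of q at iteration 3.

0.6213

Iteration 1:
  p = (-8 - (3)·-2.0000 - (3)·1.0000) / (8) = -0.6250
  q = (8 - (-4)·-0.6250 - (-4)·1.0000) / (12) = 0.7917
  r = (10 - (3)·-0.6250 - (4)·0.7917) / (8) = 1.0885
Iteration 2:
  p = (-8 - (3)·0.7917 - (3)·1.0885) / (8) = -1.7051
  q = (8 - (-4)·-1.7051 - (-4)·1.0885) / (12) = 0.4611
  r = (10 - (3)·-1.7051 - (4)·0.4611) / (8) = 1.6589
Iteration 3:
  p = (-8 - (3)·0.4611 - (3)·1.6589) / (8) = -1.7950
  q = (8 - (-4)·-1.7950 - (-4)·1.6589) / (12) = 0.6213
  r = (10 - (3)·-1.7950 - (4)·0.6213) / (8) = 1.6125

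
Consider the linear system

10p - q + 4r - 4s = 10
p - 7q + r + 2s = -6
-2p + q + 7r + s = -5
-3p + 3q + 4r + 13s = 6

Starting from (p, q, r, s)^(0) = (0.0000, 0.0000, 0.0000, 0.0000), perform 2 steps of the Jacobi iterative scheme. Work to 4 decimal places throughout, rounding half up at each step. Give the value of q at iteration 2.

Iteration 1:
  p = (10 - (-1)·0.0000 - (4)·0.0000 - (-4)·0.0000) / (10) = 1.0000
  q = (-6 - (1)·0.0000 - (1)·0.0000 - (2)·0.0000) / (-7) = 0.8571
  r = (-5 - (-2)·0.0000 - (1)·0.0000 - (1)·0.0000) / (7) = -0.7143
  s = (6 - (-3)·0.0000 - (3)·0.0000 - (4)·0.0000) / (13) = 0.4615
Iteration 2:
  p = (10 - (-1)·0.8571 - (4)·-0.7143 - (-4)·0.4615) / (10) = 1.5560
  q = (-6 - (1)·1.0000 - (1)·-0.7143 - (2)·0.4615) / (-7) = 1.0298
  r = (-5 - (-2)·1.0000 - (1)·0.8571 - (1)·0.4615) / (7) = -0.6169
  s = (6 - (-3)·1.0000 - (3)·0.8571 - (4)·-0.7143) / (13) = 0.7143

1.0298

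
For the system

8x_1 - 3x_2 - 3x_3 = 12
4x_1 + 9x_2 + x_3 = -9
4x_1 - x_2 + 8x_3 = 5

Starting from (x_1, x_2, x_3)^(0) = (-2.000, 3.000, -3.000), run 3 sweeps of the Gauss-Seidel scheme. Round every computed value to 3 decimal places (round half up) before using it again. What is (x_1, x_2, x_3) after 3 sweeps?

(0.992, -1.442, -0.051)

Iteration 1:
  x_1 = (12 - (-3)·3.000 - (-3)·-3.000) / (8) = 1.500
  x_2 = (-9 - (4)·1.500 - (1)·-3.000) / (9) = -1.333
  x_3 = (5 - (4)·1.500 - (-1)·-1.333) / (8) = -0.292
Iteration 2:
  x_1 = (12 - (-3)·-1.333 - (-3)·-0.292) / (8) = 0.891
  x_2 = (-9 - (4)·0.891 - (1)·-0.292) / (9) = -1.364
  x_3 = (5 - (4)·0.891 - (-1)·-1.364) / (8) = 0.009
Iteration 3:
  x_1 = (12 - (-3)·-1.364 - (-3)·0.009) / (8) = 0.992
  x_2 = (-9 - (4)·0.992 - (1)·0.009) / (9) = -1.442
  x_3 = (5 - (4)·0.992 - (-1)·-1.442) / (8) = -0.051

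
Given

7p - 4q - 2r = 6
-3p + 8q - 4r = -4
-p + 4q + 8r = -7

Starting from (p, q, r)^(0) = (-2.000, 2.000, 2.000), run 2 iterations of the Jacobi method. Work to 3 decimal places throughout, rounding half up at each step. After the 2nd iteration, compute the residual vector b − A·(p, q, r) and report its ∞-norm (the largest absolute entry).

Iteration 1:
  p = (6 - (-4)·2.000 - (-2)·2.000) / (7) = 2.571
  q = (-4 - (-3)·-2.000 - (-4)·2.000) / (8) = -0.250
  r = (-7 - (-1)·-2.000 - (4)·2.000) / (8) = -2.125
Iteration 2:
  p = (6 - (-4)·-0.250 - (-2)·-2.125) / (7) = 0.107
  q = (-4 - (-3)·2.571 - (-4)·-2.125) / (8) = -0.598
  r = (-7 - (-1)·2.571 - (4)·-0.250) / (8) = -0.429
Residual b − A·x = (2.001, -0.611, -1.069); ∞-norm = 2.001

2.001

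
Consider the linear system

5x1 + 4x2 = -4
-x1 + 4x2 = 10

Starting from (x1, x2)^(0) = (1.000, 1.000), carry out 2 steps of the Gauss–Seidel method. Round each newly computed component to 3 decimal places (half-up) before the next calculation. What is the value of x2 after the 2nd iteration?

1.880

Iteration 1:
  x1 = (-4 - (4)·1.000) / (5) = -1.600
  x2 = (10 - (-1)·-1.600) / (4) = 2.100
Iteration 2:
  x1 = (-4 - (4)·2.100) / (5) = -2.480
  x2 = (10 - (-1)·-2.480) / (4) = 1.880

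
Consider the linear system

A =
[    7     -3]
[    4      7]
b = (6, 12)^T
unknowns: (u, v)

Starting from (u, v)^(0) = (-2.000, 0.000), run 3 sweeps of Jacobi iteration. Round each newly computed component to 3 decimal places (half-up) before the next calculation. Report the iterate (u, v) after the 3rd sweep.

(1.382, 0.525)

Iteration 1:
  u = (6 - (-3)·0.000) / (7) = 0.857
  v = (12 - (4)·-2.000) / (7) = 2.857
Iteration 2:
  u = (6 - (-3)·2.857) / (7) = 2.082
  v = (12 - (4)·0.857) / (7) = 1.225
Iteration 3:
  u = (6 - (-3)·1.225) / (7) = 1.382
  v = (12 - (4)·2.082) / (7) = 0.525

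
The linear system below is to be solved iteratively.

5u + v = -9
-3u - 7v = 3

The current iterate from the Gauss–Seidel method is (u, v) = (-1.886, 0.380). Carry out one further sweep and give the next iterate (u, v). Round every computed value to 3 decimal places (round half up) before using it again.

(-1.876, 0.375)

One sweep:
  u = (-9 - (1)·0.380) / (5) = -1.876
  v = (3 - (-3)·-1.876) / (-7) = 0.375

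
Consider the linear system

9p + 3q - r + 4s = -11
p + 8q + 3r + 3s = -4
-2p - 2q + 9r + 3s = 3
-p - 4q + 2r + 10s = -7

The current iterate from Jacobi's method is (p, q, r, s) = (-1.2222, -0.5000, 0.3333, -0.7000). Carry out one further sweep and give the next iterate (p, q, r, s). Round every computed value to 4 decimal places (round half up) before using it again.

(-0.7074, -0.2097, 0.1840, -1.0889)

One sweep:
  p = (-11 - (3)·-0.5000 - (-1)·0.3333 - (4)·-0.7000) / (9) = -0.7074
  q = (-4 - (1)·-1.2222 - (3)·0.3333 - (3)·-0.7000) / (8) = -0.2097
  r = (3 - (-2)·-1.2222 - (-2)·-0.5000 - (3)·-0.7000) / (9) = 0.1840
  s = (-7 - (-1)·-1.2222 - (-4)·-0.5000 - (2)·0.3333) / (10) = -1.0889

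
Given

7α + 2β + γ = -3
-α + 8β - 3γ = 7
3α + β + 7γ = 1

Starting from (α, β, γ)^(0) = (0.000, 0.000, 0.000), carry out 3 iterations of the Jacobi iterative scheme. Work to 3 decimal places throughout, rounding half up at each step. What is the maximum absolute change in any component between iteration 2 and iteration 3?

0.115

Iteration 1:
  α = (-3 - (2)·0.000 - (1)·0.000) / (7) = -0.429
  β = (7 - (-1)·0.000 - (-3)·0.000) / (8) = 0.875
  γ = (1 - (3)·0.000 - (1)·0.000) / (7) = 0.143
Iteration 2:
  α = (-3 - (2)·0.875 - (1)·0.143) / (7) = -0.699
  β = (7 - (-1)·-0.429 - (-3)·0.143) / (8) = 0.875
  γ = (1 - (3)·-0.429 - (1)·0.875) / (7) = 0.202
Iteration 3:
  α = (-3 - (2)·0.875 - (1)·0.202) / (7) = -0.707
  β = (7 - (-1)·-0.699 - (-3)·0.202) / (8) = 0.863
  γ = (1 - (3)·-0.699 - (1)·0.875) / (7) = 0.317
Change: (-0.008, -0.012, 0.115) → max |·| = 0.115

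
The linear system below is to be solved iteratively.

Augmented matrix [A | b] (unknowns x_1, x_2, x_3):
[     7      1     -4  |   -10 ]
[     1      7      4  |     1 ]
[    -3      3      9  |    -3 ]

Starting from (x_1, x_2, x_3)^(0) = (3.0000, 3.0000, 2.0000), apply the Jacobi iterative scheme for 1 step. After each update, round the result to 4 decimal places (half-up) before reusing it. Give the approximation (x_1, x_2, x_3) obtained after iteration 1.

Iteration 1:
  x_1 = (-10 - (1)·3.0000 - (-4)·2.0000) / (7) = -0.7143
  x_2 = (1 - (1)·3.0000 - (4)·2.0000) / (7) = -1.4286
  x_3 = (-3 - (-3)·3.0000 - (3)·3.0000) / (9) = -0.3333

(-0.7143, -1.4286, -0.3333)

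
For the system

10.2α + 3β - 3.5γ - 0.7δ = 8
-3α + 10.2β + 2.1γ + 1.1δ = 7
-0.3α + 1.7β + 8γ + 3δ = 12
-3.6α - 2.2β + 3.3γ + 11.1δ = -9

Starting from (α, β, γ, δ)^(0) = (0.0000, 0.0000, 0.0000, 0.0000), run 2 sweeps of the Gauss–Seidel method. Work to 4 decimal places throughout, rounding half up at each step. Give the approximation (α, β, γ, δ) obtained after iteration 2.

(0.9196, 0.7652, 1.6612, -0.8548)

Iteration 1:
  α = (8 - (3)·0.0000 - (-3.5)·0.0000 - (-0.7)·0.0000) / (10.2) = 0.7843
  β = (7 - (-3)·0.7843 - (2.1)·0.0000 - (1.1)·0.0000) / (10.2) = 0.9170
  γ = (12 - (-0.3)·0.7843 - (1.7)·0.9170 - (3)·0.0000) / (8) = 1.3345
  δ = (-9 - (-3.6)·0.7843 - (-2.2)·0.9170 - (3.3)·1.3345) / (11.1) = -0.7714
Iteration 2:
  α = (8 - (3)·0.9170 - (-3.5)·1.3345 - (-0.7)·-0.7714) / (10.2) = 0.9196
  β = (7 - (-3)·0.9196 - (2.1)·1.3345 - (1.1)·-0.7714) / (10.2) = 0.7652
  γ = (12 - (-0.3)·0.9196 - (1.7)·0.7652 - (3)·-0.7714) / (8) = 1.6612
  δ = (-9 - (-3.6)·0.9196 - (-2.2)·0.7652 - (3.3)·1.6612) / (11.1) = -0.8548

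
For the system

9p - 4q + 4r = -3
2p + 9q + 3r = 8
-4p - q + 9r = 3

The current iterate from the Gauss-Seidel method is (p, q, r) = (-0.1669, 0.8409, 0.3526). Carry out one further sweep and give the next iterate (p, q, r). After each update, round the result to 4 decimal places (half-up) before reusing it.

(-0.1163, 0.7972, 0.3702)

One sweep:
  p = (-3 - (-4)·0.8409 - (4)·0.3526) / (9) = -0.1163
  q = (8 - (2)·-0.1163 - (3)·0.3526) / (9) = 0.7972
  r = (3 - (-4)·-0.1163 - (-1)·0.7972) / (9) = 0.3702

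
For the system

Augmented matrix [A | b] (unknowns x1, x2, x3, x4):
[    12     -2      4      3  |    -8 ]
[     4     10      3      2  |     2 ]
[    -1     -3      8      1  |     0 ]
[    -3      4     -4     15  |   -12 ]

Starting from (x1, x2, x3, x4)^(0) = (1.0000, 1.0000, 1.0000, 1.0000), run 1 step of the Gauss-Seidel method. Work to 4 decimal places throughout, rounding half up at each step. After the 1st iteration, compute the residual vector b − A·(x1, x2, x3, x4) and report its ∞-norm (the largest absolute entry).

Iteration 1:
  x1 = (-8 - (-2)·1.0000 - (4)·1.0000 - (3)·1.0000) / (12) = -1.0833
  x2 = (2 - (4)·-1.0833 - (3)·1.0000 - (2)·1.0000) / (10) = 0.1333
  x3 = (0 - (-1)·-1.0833 - (-3)·0.1333 - (1)·1.0000) / (8) = -0.2104
  x4 = (-12 - (-3)·-1.0833 - (4)·0.1333 - (-4)·-0.2104) / (15) = -1.1083
Residual b − A·x = (9.4327, 7.8480, 2.1081, -0.0002); ∞-norm = 9.4327

9.4327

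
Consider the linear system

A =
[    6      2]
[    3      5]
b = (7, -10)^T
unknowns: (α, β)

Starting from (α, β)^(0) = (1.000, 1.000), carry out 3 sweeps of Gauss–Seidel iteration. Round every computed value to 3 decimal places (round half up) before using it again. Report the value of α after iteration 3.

Iteration 1:
  α = (7 - (2)·1.000) / (6) = 0.833
  β = (-10 - (3)·0.833) / (5) = -2.500
Iteration 2:
  α = (7 - (2)·-2.500) / (6) = 2.000
  β = (-10 - (3)·2.000) / (5) = -3.200
Iteration 3:
  α = (7 - (2)·-3.200) / (6) = 2.233
  β = (-10 - (3)·2.233) / (5) = -3.340

2.233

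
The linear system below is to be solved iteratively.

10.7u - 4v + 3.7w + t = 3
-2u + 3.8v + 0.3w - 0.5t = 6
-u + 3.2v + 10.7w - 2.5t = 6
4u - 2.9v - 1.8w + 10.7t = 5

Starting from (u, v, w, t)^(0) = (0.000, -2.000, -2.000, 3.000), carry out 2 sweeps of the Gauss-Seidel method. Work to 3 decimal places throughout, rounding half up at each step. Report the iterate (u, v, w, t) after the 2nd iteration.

(0.740, 2.072, 0.282, 0.800)

Iteration 1:
  u = (3 - (-4)·-2.000 - (3.7)·-2.000 - (1)·3.000) / (10.7) = -0.056
  v = (6 - (-2)·-0.056 - (0.3)·-2.000 - (-0.5)·3.000) / (3.8) = 2.102
  w = (6 - (-1)·-0.056 - (3.2)·2.102 - (-2.5)·3.000) / (10.7) = 0.628
  t = (5 - (4)·-0.056 - (-2.9)·2.102 - (-1.8)·0.628) / (10.7) = 1.164
Iteration 2:
  u = (3 - (-4)·2.102 - (3.7)·0.628 - (1)·1.164) / (10.7) = 0.740
  v = (6 - (-2)·0.740 - (0.3)·0.628 - (-0.5)·1.164) / (3.8) = 2.072
  w = (6 - (-1)·0.740 - (3.2)·2.072 - (-2.5)·1.164) / (10.7) = 0.282
  t = (5 - (4)·0.740 - (-2.9)·2.072 - (-1.8)·0.282) / (10.7) = 0.800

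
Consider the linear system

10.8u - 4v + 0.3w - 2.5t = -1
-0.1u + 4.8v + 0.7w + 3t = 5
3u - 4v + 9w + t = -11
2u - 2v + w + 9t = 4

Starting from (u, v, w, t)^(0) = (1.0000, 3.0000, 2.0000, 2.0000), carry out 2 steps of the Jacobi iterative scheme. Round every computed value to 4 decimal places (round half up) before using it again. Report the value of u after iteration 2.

Iteration 1:
  u = (-1 - (-4)·3.0000 - (0.3)·2.0000 - (-2.5)·2.0000) / (10.8) = 1.4259
  v = (5 - (-0.1)·1.0000 - (0.7)·2.0000 - (3)·2.0000) / (4.8) = -0.4792
  w = (-11 - (3)·1.0000 - (-4)·3.0000 - (1)·2.0000) / (9) = -0.4444
  t = (4 - (2)·1.0000 - (-2)·3.0000 - (1)·2.0000) / (9) = 0.6667
Iteration 2:
  u = (-1 - (-4)·-0.4792 - (0.3)·-0.4444 - (-2.5)·0.6667) / (10.8) = -0.1034
  v = (5 - (-0.1)·1.4259 - (0.7)·-0.4444 - (3)·0.6667) / (4.8) = 0.7195
  w = (-11 - (3)·1.4259 - (-4)·-0.4792 - (1)·0.6667) / (9) = -1.9846
  t = (4 - (2)·1.4259 - (-2)·-0.4792 - (1)·-0.4444) / (9) = 0.0705

-0.1034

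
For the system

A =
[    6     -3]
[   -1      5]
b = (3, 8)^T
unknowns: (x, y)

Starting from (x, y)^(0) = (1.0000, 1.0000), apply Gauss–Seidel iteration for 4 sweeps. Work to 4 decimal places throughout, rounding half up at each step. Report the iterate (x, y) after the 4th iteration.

Iteration 1:
  x = (3 - (-3)·1.0000) / (6) = 1.0000
  y = (8 - (-1)·1.0000) / (5) = 1.8000
Iteration 2:
  x = (3 - (-3)·1.8000) / (6) = 1.4000
  y = (8 - (-1)·1.4000) / (5) = 1.8800
Iteration 3:
  x = (3 - (-3)·1.8800) / (6) = 1.4400
  y = (8 - (-1)·1.4400) / (5) = 1.8880
Iteration 4:
  x = (3 - (-3)·1.8880) / (6) = 1.4440
  y = (8 - (-1)·1.4440) / (5) = 1.8888

(1.4440, 1.8888)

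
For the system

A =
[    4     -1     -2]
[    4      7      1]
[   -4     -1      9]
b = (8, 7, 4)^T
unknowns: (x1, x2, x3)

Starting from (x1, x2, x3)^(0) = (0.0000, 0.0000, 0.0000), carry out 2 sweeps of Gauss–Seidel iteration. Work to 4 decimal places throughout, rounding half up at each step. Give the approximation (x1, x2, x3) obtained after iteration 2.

(2.6230, -0.6871, 1.5339)

Iteration 1:
  x1 = (8 - (-1)·0.0000 - (-2)·0.0000) / (4) = 2.0000
  x2 = (7 - (4)·2.0000 - (1)·0.0000) / (7) = -0.1429
  x3 = (4 - (-4)·2.0000 - (-1)·-0.1429) / (9) = 1.3175
Iteration 2:
  x1 = (8 - (-1)·-0.1429 - (-2)·1.3175) / (4) = 2.6230
  x2 = (7 - (4)·2.6230 - (1)·1.3175) / (7) = -0.6871
  x3 = (4 - (-4)·2.6230 - (-1)·-0.6871) / (9) = 1.5339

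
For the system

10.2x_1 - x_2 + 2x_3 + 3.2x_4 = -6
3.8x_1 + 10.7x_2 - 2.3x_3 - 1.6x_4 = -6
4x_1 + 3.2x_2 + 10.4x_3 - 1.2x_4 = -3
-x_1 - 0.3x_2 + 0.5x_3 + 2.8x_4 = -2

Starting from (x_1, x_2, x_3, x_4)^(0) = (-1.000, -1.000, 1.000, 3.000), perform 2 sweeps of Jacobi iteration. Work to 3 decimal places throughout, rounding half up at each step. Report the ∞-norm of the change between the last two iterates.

1.559

Iteration 1:
  x_1 = (-6 - (-1)·-1.000 - (2)·1.000 - (3.2)·3.000) / (10.2) = -1.824
  x_2 = (-6 - (3.8)·-1.000 - (-2.3)·1.000 - (-1.6)·3.000) / (10.7) = 0.458
  x_3 = (-3 - (4)·-1.000 - (3.2)·-1.000 - (-1.2)·3.000) / (10.4) = 0.750
  x_4 = (-2 - (-1)·-1.000 - (-0.3)·-1.000 - (0.5)·1.000) / (2.8) = -1.357
Iteration 2:
  x_1 = (-6 - (-1)·0.458 - (2)·0.750 - (3.2)·-1.357) / (10.2) = -0.265
  x_2 = (-6 - (3.8)·-1.824 - (-2.3)·0.750 - (-1.6)·-1.357) / (10.7) = 0.045
  x_3 = (-3 - (4)·-1.824 - (3.2)·0.458 - (-1.2)·-1.357) / (10.4) = 0.116
  x_4 = (-2 - (-1)·-1.824 - (-0.3)·0.458 - (0.5)·0.750) / (2.8) = -1.451
Change: (1.559, -0.413, -0.634, -0.094) → max |·| = 1.559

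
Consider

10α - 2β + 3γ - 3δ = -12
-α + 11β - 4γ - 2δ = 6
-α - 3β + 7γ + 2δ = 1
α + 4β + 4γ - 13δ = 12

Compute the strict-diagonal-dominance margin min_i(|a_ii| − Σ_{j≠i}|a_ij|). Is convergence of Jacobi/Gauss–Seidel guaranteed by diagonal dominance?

row 1: |10| − (2+3+3) = 2
row 2: |11| − (1+4+2) = 4
row 3: |7| − (1+3+2) = 1
row 4: |-13| − (1+4+4) = 4
minimum over rows = 1 → strictly diagonally dominant (convergence guaranteed)

1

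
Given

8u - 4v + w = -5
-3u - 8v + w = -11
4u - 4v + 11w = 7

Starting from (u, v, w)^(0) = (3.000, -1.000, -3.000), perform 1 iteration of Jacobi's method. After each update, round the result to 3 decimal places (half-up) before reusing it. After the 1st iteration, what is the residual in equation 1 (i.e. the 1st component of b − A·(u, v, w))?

1.318

Iteration 1:
  u = (-5 - (-4)·-1.000 - (1)·-3.000) / (8) = -0.750
  v = (-11 - (-3)·3.000 - (1)·-3.000) / (-8) = -0.125
  w = (7 - (4)·3.000 - (-4)·-1.000) / (11) = -0.818
Residual b − A·x = (1.318, -13.432, 18.498)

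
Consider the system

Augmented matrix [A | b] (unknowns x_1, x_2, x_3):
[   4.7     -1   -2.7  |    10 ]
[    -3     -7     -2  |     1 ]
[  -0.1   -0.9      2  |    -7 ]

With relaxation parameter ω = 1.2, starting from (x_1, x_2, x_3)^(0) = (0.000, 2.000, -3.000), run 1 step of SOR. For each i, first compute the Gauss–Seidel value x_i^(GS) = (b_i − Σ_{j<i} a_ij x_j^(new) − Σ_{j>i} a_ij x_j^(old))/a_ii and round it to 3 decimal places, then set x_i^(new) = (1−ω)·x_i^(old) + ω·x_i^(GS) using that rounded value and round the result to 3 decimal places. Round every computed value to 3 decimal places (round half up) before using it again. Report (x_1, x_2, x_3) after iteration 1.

Iteration 1:
  x_1: GS value = (10 - (-1)·2.000 - (-2.7)·-3.000) / (4.7) = 0.830;  x_1 ← (1−ω)·0.000 + ω·0.830 = 0.996
  x_2: GS value = (1 - (-3)·0.996 - (-2)·-3.000) / (-7) = 0.287;  x_2 ← (1−ω)·2.000 + ω·0.287 = -0.056
  x_3: GS value = (-7 - (-0.1)·0.996 - (-0.9)·-0.056) / (2) = -3.475;  x_3 ← (1−ω)·-3.000 + ω·-3.475 = -3.570

(0.996, -0.056, -3.570)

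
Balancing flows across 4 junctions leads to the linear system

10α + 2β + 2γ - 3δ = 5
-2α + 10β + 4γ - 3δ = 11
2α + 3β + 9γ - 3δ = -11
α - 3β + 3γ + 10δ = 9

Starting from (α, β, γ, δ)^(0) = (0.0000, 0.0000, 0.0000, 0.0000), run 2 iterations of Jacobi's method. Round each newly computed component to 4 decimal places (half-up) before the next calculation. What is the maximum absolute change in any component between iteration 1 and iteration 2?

0.8589

Iteration 1:
  α = (5 - (2)·0.0000 - (2)·0.0000 - (-3)·0.0000) / (10) = 0.5000
  β = (11 - (-2)·0.0000 - (4)·0.0000 - (-3)·0.0000) / (10) = 1.1000
  γ = (-11 - (2)·0.0000 - (3)·0.0000 - (-3)·0.0000) / (9) = -1.2222
  δ = (9 - (1)·0.0000 - (-3)·0.0000 - (3)·0.0000) / (10) = 0.9000
Iteration 2:
  α = (5 - (2)·1.1000 - (2)·-1.2222 - (-3)·0.9000) / (10) = 0.7944
  β = (11 - (-2)·0.5000 - (4)·-1.2222 - (-3)·0.9000) / (10) = 1.9589
  γ = (-11 - (2)·0.5000 - (3)·1.1000 - (-3)·0.9000) / (9) = -1.4000
  δ = (9 - (1)·0.5000 - (-3)·1.1000 - (3)·-1.2222) / (10) = 1.5467
Change: (0.2944, 0.8589, -0.1778, 0.6467) → max |·| = 0.8589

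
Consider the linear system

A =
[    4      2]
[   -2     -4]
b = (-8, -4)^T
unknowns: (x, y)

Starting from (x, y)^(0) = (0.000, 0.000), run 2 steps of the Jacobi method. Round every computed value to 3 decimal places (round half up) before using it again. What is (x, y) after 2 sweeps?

(-2.500, 2.000)

Iteration 1:
  x = (-8 - (2)·0.000) / (4) = -2.000
  y = (-4 - (-2)·0.000) / (-4) = 1.000
Iteration 2:
  x = (-8 - (2)·1.000) / (4) = -2.500
  y = (-4 - (-2)·-2.000) / (-4) = 2.000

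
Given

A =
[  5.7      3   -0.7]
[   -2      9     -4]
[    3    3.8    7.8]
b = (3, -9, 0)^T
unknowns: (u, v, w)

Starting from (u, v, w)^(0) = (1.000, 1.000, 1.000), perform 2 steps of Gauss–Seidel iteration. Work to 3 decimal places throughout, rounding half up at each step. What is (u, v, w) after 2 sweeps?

(0.830, -0.722, 0.033)

Iteration 1:
  u = (3 - (3)·1.000 - (-0.7)·1.000) / (5.7) = 0.123
  v = (-9 - (-2)·0.123 - (-4)·1.000) / (9) = -0.528
  w = (0 - (3)·0.123 - (3.8)·-0.528) / (7.8) = 0.210
Iteration 2:
  u = (3 - (3)·-0.528 - (-0.7)·0.210) / (5.7) = 0.830
  v = (-9 - (-2)·0.830 - (-4)·0.210) / (9) = -0.722
  w = (0 - (3)·0.830 - (3.8)·-0.722) / (7.8) = 0.033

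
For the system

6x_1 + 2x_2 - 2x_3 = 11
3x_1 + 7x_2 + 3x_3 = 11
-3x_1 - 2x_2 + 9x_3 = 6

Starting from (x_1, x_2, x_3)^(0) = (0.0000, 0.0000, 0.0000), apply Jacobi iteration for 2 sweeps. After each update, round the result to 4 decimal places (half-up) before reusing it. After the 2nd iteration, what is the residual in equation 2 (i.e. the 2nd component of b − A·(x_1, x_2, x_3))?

-1.9764

Iteration 1:
  x_1 = (11 - (2)·0.0000 - (-2)·0.0000) / (6) = 1.8333
  x_2 = (11 - (3)·0.0000 - (3)·0.0000) / (7) = 1.5714
  x_3 = (6 - (-3)·0.0000 - (-2)·0.0000) / (9) = 0.6667
Iteration 2:
  x_1 = (11 - (2)·1.5714 - (-2)·0.6667) / (6) = 1.5318
  x_2 = (11 - (3)·1.8333 - (3)·0.6667) / (7) = 0.5000
  x_3 = (6 - (-3)·1.8333 - (-2)·1.5714) / (9) = 1.6270
Residual b − A·x = (4.0632, -1.9764, -3.0476)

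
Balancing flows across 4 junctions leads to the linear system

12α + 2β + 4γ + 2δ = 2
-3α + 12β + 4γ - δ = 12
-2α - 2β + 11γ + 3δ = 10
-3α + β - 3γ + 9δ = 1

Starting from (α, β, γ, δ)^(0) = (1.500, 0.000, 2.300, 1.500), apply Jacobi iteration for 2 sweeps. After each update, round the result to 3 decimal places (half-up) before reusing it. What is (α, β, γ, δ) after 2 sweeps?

(-0.443, 0.645, 0.512, 0.004)

Iteration 1:
  α = (2 - (2)·0.000 - (4)·2.300 - (2)·1.500) / (12) = -0.850
  β = (12 - (-3)·1.500 - (4)·2.300 - (-1)·1.500) / (12) = 0.733
  γ = (10 - (-2)·1.500 - (-2)·0.000 - (3)·1.500) / (11) = 0.773
  δ = (1 - (-3)·1.500 - (1)·0.000 - (-3)·2.300) / (9) = 1.378
Iteration 2:
  α = (2 - (2)·0.733 - (4)·0.773 - (2)·1.378) / (12) = -0.443
  β = (12 - (-3)·-0.850 - (4)·0.773 - (-1)·1.378) / (12) = 0.645
  γ = (10 - (-2)·-0.850 - (-2)·0.733 - (3)·1.378) / (11) = 0.512
  δ = (1 - (-3)·-0.850 - (1)·0.733 - (-3)·0.773) / (9) = 0.004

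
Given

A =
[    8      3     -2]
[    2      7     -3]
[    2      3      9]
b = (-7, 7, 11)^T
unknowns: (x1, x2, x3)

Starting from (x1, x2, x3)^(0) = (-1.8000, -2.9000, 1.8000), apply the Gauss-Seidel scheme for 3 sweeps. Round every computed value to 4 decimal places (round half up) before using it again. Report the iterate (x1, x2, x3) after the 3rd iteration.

Iteration 1:
  x1 = (-7 - (3)·-2.9000 - (-2)·1.8000) / (8) = 0.6625
  x2 = (7 - (2)·0.6625 - (-3)·1.8000) / (7) = 1.5821
  x3 = (11 - (2)·0.6625 - (3)·1.5821) / (9) = 0.5476
Iteration 2:
  x1 = (-7 - (3)·1.5821 - (-2)·0.5476) / (8) = -1.3314
  x2 = (7 - (2)·-1.3314 - (-3)·0.5476) / (7) = 1.6151
  x3 = (11 - (2)·-1.3314 - (3)·1.6151) / (9) = 0.9797
Iteration 3:
  x1 = (-7 - (3)·1.6151 - (-2)·0.9797) / (8) = -1.2357
  x2 = (7 - (2)·-1.2357 - (-3)·0.9797) / (7) = 1.7729
  x3 = (11 - (2)·-1.2357 - (3)·1.7729) / (9) = 0.9059

(-1.2357, 1.7729, 0.9059)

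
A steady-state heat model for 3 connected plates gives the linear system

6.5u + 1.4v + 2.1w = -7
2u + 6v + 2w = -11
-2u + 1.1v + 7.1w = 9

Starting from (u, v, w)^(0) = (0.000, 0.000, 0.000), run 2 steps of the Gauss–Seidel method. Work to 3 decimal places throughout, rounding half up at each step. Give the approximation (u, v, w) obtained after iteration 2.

Iteration 1:
  u = (-7 - (1.4)·0.000 - (2.1)·0.000) / (6.5) = -1.077
  v = (-11 - (2)·-1.077 - (2)·0.000) / (6) = -1.474
  w = (9 - (-2)·-1.077 - (1.1)·-1.474) / (7.1) = 1.193
Iteration 2:
  u = (-7 - (1.4)·-1.474 - (2.1)·1.193) / (6.5) = -1.145
  v = (-11 - (2)·-1.145 - (2)·1.193) / (6) = -1.849
  w = (9 - (-2)·-1.145 - (1.1)·-1.849) / (7.1) = 1.232

(-1.145, -1.849, 1.232)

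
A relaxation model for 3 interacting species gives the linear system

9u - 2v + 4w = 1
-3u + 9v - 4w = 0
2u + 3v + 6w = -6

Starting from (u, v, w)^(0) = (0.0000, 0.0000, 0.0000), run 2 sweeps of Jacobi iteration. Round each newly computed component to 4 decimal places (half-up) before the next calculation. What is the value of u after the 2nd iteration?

0.5556

Iteration 1:
  u = (1 - (-2)·0.0000 - (4)·0.0000) / (9) = 0.1111
  v = (0 - (-3)·0.0000 - (-4)·0.0000) / (9) = 0.0000
  w = (-6 - (2)·0.0000 - (3)·0.0000) / (6) = -1.0000
Iteration 2:
  u = (1 - (-2)·0.0000 - (4)·-1.0000) / (9) = 0.5556
  v = (0 - (-3)·0.1111 - (-4)·-1.0000) / (9) = -0.4074
  w = (-6 - (2)·0.1111 - (3)·0.0000) / (6) = -1.0370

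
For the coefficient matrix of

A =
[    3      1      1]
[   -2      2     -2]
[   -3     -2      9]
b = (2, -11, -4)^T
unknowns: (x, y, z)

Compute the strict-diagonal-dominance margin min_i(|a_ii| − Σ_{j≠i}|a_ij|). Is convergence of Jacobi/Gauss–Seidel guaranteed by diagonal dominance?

-2

row 1: |3| − (1+1) = 1
row 2: |2| − (2+2) = -2
row 3: |9| − (3+2) = 4
minimum over rows = -2 → not strictly diagonally dominant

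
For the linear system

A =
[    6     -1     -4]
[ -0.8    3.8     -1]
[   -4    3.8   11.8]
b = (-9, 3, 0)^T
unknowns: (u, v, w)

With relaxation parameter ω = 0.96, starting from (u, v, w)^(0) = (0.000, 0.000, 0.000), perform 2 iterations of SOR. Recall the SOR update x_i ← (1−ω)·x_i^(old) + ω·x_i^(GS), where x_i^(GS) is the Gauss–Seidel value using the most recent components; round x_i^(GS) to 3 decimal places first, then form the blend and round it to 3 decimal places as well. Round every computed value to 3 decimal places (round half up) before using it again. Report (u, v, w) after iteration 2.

Iteration 1:
  u: GS value = (-9 - (-1)·0.000 - (-4)·0.000) / (6) = -1.500;  u ← (1−ω)·0.000 + ω·-1.500 = -1.440
  v: GS value = (3 - (-0.8)·-1.440 - (-1)·0.000) / (3.8) = 0.486;  v ← (1−ω)·0.000 + ω·0.486 = 0.467
  w: GS value = (0 - (-4)·-1.440 - (3.8)·0.467) / (11.8) = -0.639;  w ← (1−ω)·0.000 + ω·-0.639 = -0.613
Iteration 2:
  u: GS value = (-9 - (-1)·0.467 - (-4)·-0.613) / (6) = -1.831;  u ← (1−ω)·-1.440 + ω·-1.831 = -1.815
  v: GS value = (3 - (-0.8)·-1.815 - (-1)·-0.613) / (3.8) = 0.246;  v ← (1−ω)·0.467 + ω·0.246 = 0.255
  w: GS value = (0 - (-4)·-1.815 - (3.8)·0.255) / (11.8) = -0.697;  w ← (1−ω)·-0.613 + ω·-0.697 = -0.694

(-1.815, 0.255, -0.694)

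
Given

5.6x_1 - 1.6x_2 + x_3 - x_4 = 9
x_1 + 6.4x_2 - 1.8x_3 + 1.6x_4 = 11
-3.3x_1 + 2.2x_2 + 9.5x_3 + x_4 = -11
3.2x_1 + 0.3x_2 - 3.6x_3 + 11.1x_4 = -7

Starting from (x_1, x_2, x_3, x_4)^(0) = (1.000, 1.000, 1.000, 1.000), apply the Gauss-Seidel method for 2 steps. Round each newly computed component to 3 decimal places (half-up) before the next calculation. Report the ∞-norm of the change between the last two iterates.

0.256

Iteration 1:
  x_1 = (9 - (-1.6)·1.000 - (1)·1.000 - (-1)·1.000) / (5.6) = 1.893
  x_2 = (11 - (1)·1.893 - (-1.8)·1.000 - (1.6)·1.000) / (6.4) = 1.454
  x_3 = (-11 - (-3.3)·1.893 - (2.2)·1.454 - (1)·1.000) / (9.5) = -0.942
  x_4 = (-7 - (3.2)·1.893 - (0.3)·1.454 - (-3.6)·-0.942) / (11.1) = -1.521
Iteration 2:
  x_1 = (9 - (-1.6)·1.454 - (1)·-0.942 - (-1)·-1.521) / (5.6) = 1.919
  x_2 = (11 - (1)·1.919 - (-1.8)·-0.942 - (1.6)·-1.521) / (6.4) = 1.534
  x_3 = (-11 - (-3.3)·1.919 - (2.2)·1.534 - (1)·-1.521) / (9.5) = -0.686
  x_4 = (-7 - (3.2)·1.919 - (0.3)·1.534 - (-3.6)·-0.686) / (11.1) = -1.448
Change: (0.026, 0.080, 0.256, 0.073) → max |·| = 0.256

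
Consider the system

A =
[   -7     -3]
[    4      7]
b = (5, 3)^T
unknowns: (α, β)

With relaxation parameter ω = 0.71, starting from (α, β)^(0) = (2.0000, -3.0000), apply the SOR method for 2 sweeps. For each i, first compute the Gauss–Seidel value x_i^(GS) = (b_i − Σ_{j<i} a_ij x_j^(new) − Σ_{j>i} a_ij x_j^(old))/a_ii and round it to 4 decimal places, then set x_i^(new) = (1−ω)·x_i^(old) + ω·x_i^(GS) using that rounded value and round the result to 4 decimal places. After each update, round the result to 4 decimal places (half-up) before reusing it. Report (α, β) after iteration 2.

(0.0725, -0.0052)

Iteration 1:
  α: GS value = (5 - (-3)·-3.0000) / (-7) = 0.5714;  α ← (1−ω)·2.0000 + ω·0.5714 = 0.9857
  β: GS value = (3 - (4)·0.9857) / (7) = -0.1347;  β ← (1−ω)·-3.0000 + ω·-0.1347 = -0.9656
Iteration 2:
  α: GS value = (5 - (-3)·-0.9656) / (-7) = -0.3005;  α ← (1−ω)·0.9857 + ω·-0.3005 = 0.0725
  β: GS value = (3 - (4)·0.0725) / (7) = 0.3871;  β ← (1−ω)·-0.9656 + ω·0.3871 = -0.0052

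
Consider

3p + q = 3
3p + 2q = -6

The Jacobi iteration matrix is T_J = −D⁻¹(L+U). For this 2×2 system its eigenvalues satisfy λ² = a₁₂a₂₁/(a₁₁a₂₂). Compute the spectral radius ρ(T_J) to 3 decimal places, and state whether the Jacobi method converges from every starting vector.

0.707

a₁₂a₂₁/(a₁₁a₂₂) = (1)·(3) / ((3)·(2)) = 0.500000
ρ = √|0.500000| = √0.500000 = 0.707
ρ < 1, so Jacobi converges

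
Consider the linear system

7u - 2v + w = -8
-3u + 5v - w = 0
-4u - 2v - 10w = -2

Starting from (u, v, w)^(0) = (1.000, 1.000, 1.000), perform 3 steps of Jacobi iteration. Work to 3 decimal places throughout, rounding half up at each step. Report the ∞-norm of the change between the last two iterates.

0.543

Iteration 1:
  u = (-8 - (-2)·1.000 - (1)·1.000) / (7) = -1.000
  v = (0 - (-3)·1.000 - (-1)·1.000) / (5) = 0.800
  w = (-2 - (-4)·1.000 - (-2)·1.000) / (-10) = -0.400
Iteration 2:
  u = (-8 - (-2)·0.800 - (1)·-0.400) / (7) = -0.857
  v = (0 - (-3)·-1.000 - (-1)·-0.400) / (5) = -0.680
  w = (-2 - (-4)·-1.000 - (-2)·0.800) / (-10) = 0.440
Iteration 3:
  u = (-8 - (-2)·-0.680 - (1)·0.440) / (7) = -1.400
  v = (0 - (-3)·-0.857 - (-1)·0.440) / (5) = -0.426
  w = (-2 - (-4)·-0.857 - (-2)·-0.680) / (-10) = 0.679
Change: (-0.543, 0.254, 0.239) → max |·| = 0.543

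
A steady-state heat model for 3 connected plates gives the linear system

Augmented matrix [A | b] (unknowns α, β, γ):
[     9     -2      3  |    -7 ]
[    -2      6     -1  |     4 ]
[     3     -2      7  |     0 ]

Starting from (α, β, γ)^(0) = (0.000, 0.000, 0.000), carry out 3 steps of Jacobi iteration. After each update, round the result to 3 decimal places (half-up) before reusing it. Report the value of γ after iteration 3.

0.386

Iteration 1:
  α = (-7 - (-2)·0.000 - (3)·0.000) / (9) = -0.778
  β = (4 - (-2)·0.000 - (-1)·0.000) / (6) = 0.667
  γ = (0 - (3)·0.000 - (-2)·0.000) / (7) = 0.000
Iteration 2:
  α = (-7 - (-2)·0.667 - (3)·0.000) / (9) = -0.630
  β = (4 - (-2)·-0.778 - (-1)·0.000) / (6) = 0.407
  γ = (0 - (3)·-0.778 - (-2)·0.667) / (7) = 0.524
Iteration 3:
  α = (-7 - (-2)·0.407 - (3)·0.524) / (9) = -0.862
  β = (4 - (-2)·-0.630 - (-1)·0.524) / (6) = 0.544
  γ = (0 - (3)·-0.630 - (-2)·0.407) / (7) = 0.386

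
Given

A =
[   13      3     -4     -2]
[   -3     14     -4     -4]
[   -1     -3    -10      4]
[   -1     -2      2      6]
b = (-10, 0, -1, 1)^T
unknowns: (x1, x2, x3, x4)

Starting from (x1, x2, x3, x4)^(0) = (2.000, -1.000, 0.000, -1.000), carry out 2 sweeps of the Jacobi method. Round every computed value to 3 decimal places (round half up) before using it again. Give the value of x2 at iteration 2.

-0.158

Iteration 1:
  x1 = (-10 - (3)·-1.000 - (-4)·0.000 - (-2)·-1.000) / (13) = -0.692
  x2 = (0 - (-3)·2.000 - (-4)·0.000 - (-4)·-1.000) / (14) = 0.143
  x3 = (-1 - (-1)·2.000 - (-3)·-1.000 - (4)·-1.000) / (-10) = -0.200
  x4 = (1 - (-1)·2.000 - (-2)·-1.000 - (2)·0.000) / (6) = 0.167
Iteration 2:
  x1 = (-10 - (3)·0.143 - (-4)·-0.200 - (-2)·0.167) / (13) = -0.838
  x2 = (0 - (-3)·-0.692 - (-4)·-0.200 - (-4)·0.167) / (14) = -0.158
  x3 = (-1 - (-1)·-0.692 - (-3)·0.143 - (4)·0.167) / (-10) = 0.193
  x4 = (1 - (-1)·-0.692 - (-2)·0.143 - (2)·-0.200) / (6) = 0.166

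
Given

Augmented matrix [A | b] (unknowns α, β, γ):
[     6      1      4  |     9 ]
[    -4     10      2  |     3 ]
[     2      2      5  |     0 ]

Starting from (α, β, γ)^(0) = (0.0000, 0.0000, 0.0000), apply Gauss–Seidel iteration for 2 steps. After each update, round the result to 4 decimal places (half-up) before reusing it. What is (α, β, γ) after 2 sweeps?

Iteration 1:
  α = (9 - (1)·0.0000 - (4)·0.0000) / (6) = 1.5000
  β = (3 - (-4)·1.5000 - (2)·0.0000) / (10) = 0.9000
  γ = (0 - (2)·1.5000 - (2)·0.9000) / (5) = -0.9600
Iteration 2:
  α = (9 - (1)·0.9000 - (4)·-0.9600) / (6) = 1.9900
  β = (3 - (-4)·1.9900 - (2)·-0.9600) / (10) = 1.2880
  γ = (0 - (2)·1.9900 - (2)·1.2880) / (5) = -1.3112

(1.9900, 1.2880, -1.3112)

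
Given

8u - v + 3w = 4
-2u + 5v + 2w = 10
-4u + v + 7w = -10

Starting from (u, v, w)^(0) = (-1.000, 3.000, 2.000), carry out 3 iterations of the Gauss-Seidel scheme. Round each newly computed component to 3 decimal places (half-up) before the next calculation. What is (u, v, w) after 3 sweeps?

(1.326, 2.998, -1.099)

Iteration 1:
  u = (4 - (-1)·3.000 - (3)·2.000) / (8) = 0.125
  v = (10 - (-2)·0.125 - (2)·2.000) / (5) = 1.250
  w = (-10 - (-4)·0.125 - (1)·1.250) / (7) = -1.536
Iteration 2:
  u = (4 - (-1)·1.250 - (3)·-1.536) / (8) = 1.232
  v = (10 - (-2)·1.232 - (2)·-1.536) / (5) = 3.107
  w = (-10 - (-4)·1.232 - (1)·3.107) / (7) = -1.168
Iteration 3:
  u = (4 - (-1)·3.107 - (3)·-1.168) / (8) = 1.326
  v = (10 - (-2)·1.326 - (2)·-1.168) / (5) = 2.998
  w = (-10 - (-4)·1.326 - (1)·2.998) / (7) = -1.099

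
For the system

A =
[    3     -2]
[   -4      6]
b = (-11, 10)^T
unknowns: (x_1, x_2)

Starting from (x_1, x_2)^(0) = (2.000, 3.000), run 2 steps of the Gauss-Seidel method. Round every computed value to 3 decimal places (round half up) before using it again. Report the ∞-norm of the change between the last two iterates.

Iteration 1:
  x_1 = (-11 - (-2)·3.000) / (3) = -1.667
  x_2 = (10 - (-4)·-1.667) / (6) = 0.555
Iteration 2:
  x_1 = (-11 - (-2)·0.555) / (3) = -3.297
  x_2 = (10 - (-4)·-3.297) / (6) = -0.531
Change: (-1.630, -1.086) → max |·| = 1.630

1.630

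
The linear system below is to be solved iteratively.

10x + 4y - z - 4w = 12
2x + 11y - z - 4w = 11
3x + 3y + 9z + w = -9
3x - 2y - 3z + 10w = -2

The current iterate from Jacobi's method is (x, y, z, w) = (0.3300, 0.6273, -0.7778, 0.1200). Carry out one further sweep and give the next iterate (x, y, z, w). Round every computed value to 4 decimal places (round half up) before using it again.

(0.9193, 0.9129, -1.3324, -0.4069)

One sweep:
  x = (12 - (4)·0.6273 - (-1)·-0.7778 - (-4)·0.1200) / (10) = 0.9193
  y = (11 - (2)·0.3300 - (-1)·-0.7778 - (-4)·0.1200) / (11) = 0.9129
  z = (-9 - (3)·0.3300 - (3)·0.6273 - (1)·0.1200) / (9) = -1.3324
  w = (-2 - (3)·0.3300 - (-2)·0.6273 - (-3)·-0.7778) / (10) = -0.4069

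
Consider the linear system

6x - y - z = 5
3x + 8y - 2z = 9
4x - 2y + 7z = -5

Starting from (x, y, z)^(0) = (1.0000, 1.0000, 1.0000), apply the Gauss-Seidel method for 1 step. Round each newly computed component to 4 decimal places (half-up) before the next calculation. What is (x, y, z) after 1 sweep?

Iteration 1:
  x = (5 - (-1)·1.0000 - (-1)·1.0000) / (6) = 1.1667
  y = (9 - (3)·1.1667 - (-2)·1.0000) / (8) = 0.9375
  z = (-5 - (4)·1.1667 - (-2)·0.9375) / (7) = -1.1131

(1.1667, 0.9375, -1.1131)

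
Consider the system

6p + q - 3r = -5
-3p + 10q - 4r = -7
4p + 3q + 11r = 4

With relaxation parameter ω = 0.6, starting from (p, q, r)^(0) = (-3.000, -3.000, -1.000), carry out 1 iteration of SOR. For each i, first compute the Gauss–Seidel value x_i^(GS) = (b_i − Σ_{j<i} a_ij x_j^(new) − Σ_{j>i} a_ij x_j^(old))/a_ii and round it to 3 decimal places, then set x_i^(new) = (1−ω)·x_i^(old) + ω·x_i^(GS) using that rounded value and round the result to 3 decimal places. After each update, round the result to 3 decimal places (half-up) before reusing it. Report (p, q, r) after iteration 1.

Iteration 1:
  p: GS value = (-5 - (1)·-3.000 - (-3)·-1.000) / (6) = -0.833;  p ← (1−ω)·-3.000 + ω·-0.833 = -1.700
  q: GS value = (-7 - (-3)·-1.700 - (-4)·-1.000) / (10) = -1.610;  q ← (1−ω)·-3.000 + ω·-1.610 = -2.166
  r: GS value = (4 - (4)·-1.700 - (3)·-2.166) / (11) = 1.573;  r ← (1−ω)·-1.000 + ω·1.573 = 0.544

(-1.700, -2.166, 0.544)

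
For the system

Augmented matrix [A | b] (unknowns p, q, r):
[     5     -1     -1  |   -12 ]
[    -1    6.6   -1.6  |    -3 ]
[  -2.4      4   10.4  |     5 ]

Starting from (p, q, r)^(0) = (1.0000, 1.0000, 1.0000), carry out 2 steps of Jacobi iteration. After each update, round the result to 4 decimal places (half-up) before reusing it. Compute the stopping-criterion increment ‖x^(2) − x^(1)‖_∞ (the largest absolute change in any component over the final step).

Iteration 1:
  p = (-12 - (-1)·1.0000 - (-1)·1.0000) / (5) = -2.0000
  q = (-3 - (-1)·1.0000 - (-1.6)·1.0000) / (6.6) = -0.0606
  r = (5 - (-2.4)·1.0000 - (4)·1.0000) / (10.4) = 0.3269
Iteration 2:
  p = (-12 - (-1)·-0.0606 - (-1)·0.3269) / (5) = -2.3467
  q = (-3 - (-1)·-2.0000 - (-1.6)·0.3269) / (6.6) = -0.6783
  r = (5 - (-2.4)·-2.0000 - (4)·-0.0606) / (10.4) = 0.0425
Change: (-0.3467, -0.6177, -0.2844) → max |·| = 0.6177

0.6177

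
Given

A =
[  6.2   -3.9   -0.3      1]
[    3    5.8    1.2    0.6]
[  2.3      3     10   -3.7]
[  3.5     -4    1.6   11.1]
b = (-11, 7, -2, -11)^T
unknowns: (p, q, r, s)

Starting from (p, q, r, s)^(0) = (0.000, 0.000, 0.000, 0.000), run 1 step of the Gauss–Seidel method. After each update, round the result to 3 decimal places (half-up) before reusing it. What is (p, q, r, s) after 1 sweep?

(-1.774, 2.124, -0.429, 0.396)

Iteration 1:
  p = (-11 - (-3.9)·0.000 - (-0.3)·0.000 - (1)·0.000) / (6.2) = -1.774
  q = (7 - (3)·-1.774 - (1.2)·0.000 - (0.6)·0.000) / (5.8) = 2.124
  r = (-2 - (2.3)·-1.774 - (3)·2.124 - (-3.7)·0.000) / (10) = -0.429
  s = (-11 - (3.5)·-1.774 - (-4)·2.124 - (1.6)·-0.429) / (11.1) = 0.396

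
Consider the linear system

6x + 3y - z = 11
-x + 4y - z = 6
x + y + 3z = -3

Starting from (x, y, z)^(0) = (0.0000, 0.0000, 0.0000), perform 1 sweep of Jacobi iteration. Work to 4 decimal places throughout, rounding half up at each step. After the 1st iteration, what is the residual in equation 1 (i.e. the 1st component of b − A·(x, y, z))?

-5.4998

Iteration 1:
  x = (11 - (3)·0.0000 - (-1)·0.0000) / (6) = 1.8333
  y = (6 - (-1)·0.0000 - (-1)·0.0000) / (4) = 1.5000
  z = (-3 - (1)·0.0000 - (1)·0.0000) / (3) = -1.0000
Residual b − A·x = (-5.4998, 0.8333, -3.3333)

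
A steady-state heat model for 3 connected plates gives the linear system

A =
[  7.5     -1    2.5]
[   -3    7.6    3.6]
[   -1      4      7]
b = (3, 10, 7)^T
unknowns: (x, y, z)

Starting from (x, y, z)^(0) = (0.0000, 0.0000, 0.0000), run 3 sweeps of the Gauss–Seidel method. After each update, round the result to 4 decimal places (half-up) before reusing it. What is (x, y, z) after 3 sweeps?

Iteration 1:
  x = (3 - (-1)·0.0000 - (2.5)·0.0000) / (7.5) = 0.4000
  y = (10 - (-3)·0.4000 - (3.6)·0.0000) / (7.6) = 1.4737
  z = (7 - (-1)·0.4000 - (4)·1.4737) / (7) = 0.2150
Iteration 2:
  x = (3 - (-1)·1.4737 - (2.5)·0.2150) / (7.5) = 0.5248
  y = (10 - (-3)·0.5248 - (3.6)·0.2150) / (7.6) = 1.4211
  z = (7 - (-1)·0.5248 - (4)·1.4211) / (7) = 0.2629
Iteration 3:
  x = (3 - (-1)·1.4211 - (2.5)·0.2629) / (7.5) = 0.5018
  y = (10 - (-3)·0.5018 - (3.6)·0.2629) / (7.6) = 1.3893
  z = (7 - (-1)·0.5018 - (4)·1.3893) / (7) = 0.2778

(0.5018, 1.3893, 0.2778)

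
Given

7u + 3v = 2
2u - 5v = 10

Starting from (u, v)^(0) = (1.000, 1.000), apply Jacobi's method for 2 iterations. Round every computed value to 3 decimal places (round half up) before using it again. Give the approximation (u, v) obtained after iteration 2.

Iteration 1:
  u = (2 - (3)·1.000) / (7) = -0.143
  v = (10 - (2)·1.000) / (-5) = -1.600
Iteration 2:
  u = (2 - (3)·-1.600) / (7) = 0.971
  v = (10 - (2)·-0.143) / (-5) = -2.057

(0.971, -2.057)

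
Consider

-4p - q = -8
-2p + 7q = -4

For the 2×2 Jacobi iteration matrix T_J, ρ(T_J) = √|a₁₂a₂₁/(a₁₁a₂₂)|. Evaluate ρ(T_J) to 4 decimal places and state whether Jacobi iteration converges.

0.2673

a₁₂a₂₁/(a₁₁a₂₂) = (-1)·(-2) / ((-4)·(7)) = -0.071429
ρ = √|-0.071429| = √0.071429 = 0.2673
ρ < 1, so Jacobi converges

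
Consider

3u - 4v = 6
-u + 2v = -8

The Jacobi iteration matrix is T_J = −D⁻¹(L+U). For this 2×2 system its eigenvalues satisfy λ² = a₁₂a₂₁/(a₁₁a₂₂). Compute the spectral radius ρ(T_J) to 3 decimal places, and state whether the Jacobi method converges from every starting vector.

a₁₂a₂₁/(a₁₁a₂₂) = (-4)·(-1) / ((3)·(2)) = 0.666667
ρ = √|0.666667| = √0.666667 = 0.816
ρ < 1, so Jacobi converges

0.816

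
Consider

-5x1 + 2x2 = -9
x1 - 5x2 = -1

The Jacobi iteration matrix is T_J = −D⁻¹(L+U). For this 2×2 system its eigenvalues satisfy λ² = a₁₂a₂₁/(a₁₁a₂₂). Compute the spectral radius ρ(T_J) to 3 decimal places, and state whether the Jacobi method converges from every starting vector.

a₁₂a₂₁/(a₁₁a₂₂) = (2)·(1) / ((-5)·(-5)) = 0.080000
ρ = √|0.080000| = √0.080000 = 0.283
ρ < 1, so Jacobi converges

0.283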